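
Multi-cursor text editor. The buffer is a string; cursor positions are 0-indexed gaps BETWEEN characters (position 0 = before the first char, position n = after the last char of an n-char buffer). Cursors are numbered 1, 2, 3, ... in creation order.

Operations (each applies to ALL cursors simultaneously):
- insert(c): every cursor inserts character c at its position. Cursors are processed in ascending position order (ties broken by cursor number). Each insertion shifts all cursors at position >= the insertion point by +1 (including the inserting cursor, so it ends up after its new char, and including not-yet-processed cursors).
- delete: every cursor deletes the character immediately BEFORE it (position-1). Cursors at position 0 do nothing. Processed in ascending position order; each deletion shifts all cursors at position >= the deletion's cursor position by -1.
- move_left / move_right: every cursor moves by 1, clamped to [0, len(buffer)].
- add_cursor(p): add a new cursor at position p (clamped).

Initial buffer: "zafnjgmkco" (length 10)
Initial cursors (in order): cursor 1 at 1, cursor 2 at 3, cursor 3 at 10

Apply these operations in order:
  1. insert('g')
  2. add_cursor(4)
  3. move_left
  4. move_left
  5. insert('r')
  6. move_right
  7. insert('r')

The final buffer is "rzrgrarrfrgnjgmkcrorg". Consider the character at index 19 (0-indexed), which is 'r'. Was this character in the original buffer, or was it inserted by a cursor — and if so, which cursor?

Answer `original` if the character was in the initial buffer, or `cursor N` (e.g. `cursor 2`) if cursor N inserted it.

After op 1 (insert('g')): buffer="zgafgnjgmkcog" (len 13), cursors c1@2 c2@5 c3@13, authorship .1..2.......3
After op 2 (add_cursor(4)): buffer="zgafgnjgmkcog" (len 13), cursors c1@2 c4@4 c2@5 c3@13, authorship .1..2.......3
After op 3 (move_left): buffer="zgafgnjgmkcog" (len 13), cursors c1@1 c4@3 c2@4 c3@12, authorship .1..2.......3
After op 4 (move_left): buffer="zgafgnjgmkcog" (len 13), cursors c1@0 c4@2 c2@3 c3@11, authorship .1..2.......3
After op 5 (insert('r')): buffer="rzgrarfgnjgmkcrog" (len 17), cursors c1@1 c4@4 c2@6 c3@15, authorship 1.14.2.2......3.3
After op 6 (move_right): buffer="rzgrarfgnjgmkcrog" (len 17), cursors c1@2 c4@5 c2@7 c3@16, authorship 1.14.2.2......3.3
After op 7 (insert('r')): buffer="rzrgrarrfrgnjgmkcrorg" (len 21), cursors c1@3 c4@7 c2@10 c3@20, authorship 1.114.42.22......3.33
Authorship (.=original, N=cursor N): 1 . 1 1 4 . 4 2 . 2 2 . . . . . . 3 . 3 3
Index 19: author = 3

Answer: cursor 3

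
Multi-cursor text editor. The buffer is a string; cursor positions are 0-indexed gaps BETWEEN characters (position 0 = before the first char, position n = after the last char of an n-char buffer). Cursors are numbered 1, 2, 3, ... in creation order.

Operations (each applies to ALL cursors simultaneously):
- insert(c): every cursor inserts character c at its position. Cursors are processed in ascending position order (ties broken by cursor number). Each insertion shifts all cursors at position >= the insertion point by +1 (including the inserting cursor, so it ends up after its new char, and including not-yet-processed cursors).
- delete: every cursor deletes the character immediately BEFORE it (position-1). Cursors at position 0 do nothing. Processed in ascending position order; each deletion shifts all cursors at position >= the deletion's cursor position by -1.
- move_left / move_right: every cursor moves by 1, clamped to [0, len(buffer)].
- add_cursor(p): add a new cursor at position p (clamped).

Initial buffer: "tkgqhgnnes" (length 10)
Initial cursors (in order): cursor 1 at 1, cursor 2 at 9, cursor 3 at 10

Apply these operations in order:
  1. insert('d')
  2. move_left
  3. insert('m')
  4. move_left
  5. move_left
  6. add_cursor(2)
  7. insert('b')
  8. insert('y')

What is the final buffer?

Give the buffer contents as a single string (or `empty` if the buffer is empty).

Answer: bytmbydkgqhgnnbyemdbysmd

Derivation:
After op 1 (insert('d')): buffer="tdkgqhgnnedsd" (len 13), cursors c1@2 c2@11 c3@13, authorship .1........2.3
After op 2 (move_left): buffer="tdkgqhgnnedsd" (len 13), cursors c1@1 c2@10 c3@12, authorship .1........2.3
After op 3 (insert('m')): buffer="tmdkgqhgnnemdsmd" (len 16), cursors c1@2 c2@12 c3@15, authorship .11........22.33
After op 4 (move_left): buffer="tmdkgqhgnnemdsmd" (len 16), cursors c1@1 c2@11 c3@14, authorship .11........22.33
After op 5 (move_left): buffer="tmdkgqhgnnemdsmd" (len 16), cursors c1@0 c2@10 c3@13, authorship .11........22.33
After op 6 (add_cursor(2)): buffer="tmdkgqhgnnemdsmd" (len 16), cursors c1@0 c4@2 c2@10 c3@13, authorship .11........22.33
After op 7 (insert('b')): buffer="btmbdkgqhgnnbemdbsmd" (len 20), cursors c1@1 c4@4 c2@13 c3@17, authorship 1.141.......2.223.33
After op 8 (insert('y')): buffer="bytmbydkgqhgnnbyemdbysmd" (len 24), cursors c1@2 c4@6 c2@16 c3@21, authorship 11.1441.......22.2233.33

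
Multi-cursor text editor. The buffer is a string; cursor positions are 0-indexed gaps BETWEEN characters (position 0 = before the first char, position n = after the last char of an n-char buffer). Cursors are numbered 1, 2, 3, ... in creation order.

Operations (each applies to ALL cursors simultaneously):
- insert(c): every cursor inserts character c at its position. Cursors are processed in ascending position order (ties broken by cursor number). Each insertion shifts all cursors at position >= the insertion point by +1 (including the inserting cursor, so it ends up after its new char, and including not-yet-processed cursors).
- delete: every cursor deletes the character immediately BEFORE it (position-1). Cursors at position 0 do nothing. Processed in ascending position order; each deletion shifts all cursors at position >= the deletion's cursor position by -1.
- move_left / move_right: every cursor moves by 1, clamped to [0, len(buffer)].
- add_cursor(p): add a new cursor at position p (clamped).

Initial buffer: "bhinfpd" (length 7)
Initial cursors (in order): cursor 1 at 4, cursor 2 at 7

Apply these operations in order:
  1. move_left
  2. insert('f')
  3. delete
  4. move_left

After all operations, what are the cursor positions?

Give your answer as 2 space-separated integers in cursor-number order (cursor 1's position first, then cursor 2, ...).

Answer: 2 5

Derivation:
After op 1 (move_left): buffer="bhinfpd" (len 7), cursors c1@3 c2@6, authorship .......
After op 2 (insert('f')): buffer="bhifnfpfd" (len 9), cursors c1@4 c2@8, authorship ...1...2.
After op 3 (delete): buffer="bhinfpd" (len 7), cursors c1@3 c2@6, authorship .......
After op 4 (move_left): buffer="bhinfpd" (len 7), cursors c1@2 c2@5, authorship .......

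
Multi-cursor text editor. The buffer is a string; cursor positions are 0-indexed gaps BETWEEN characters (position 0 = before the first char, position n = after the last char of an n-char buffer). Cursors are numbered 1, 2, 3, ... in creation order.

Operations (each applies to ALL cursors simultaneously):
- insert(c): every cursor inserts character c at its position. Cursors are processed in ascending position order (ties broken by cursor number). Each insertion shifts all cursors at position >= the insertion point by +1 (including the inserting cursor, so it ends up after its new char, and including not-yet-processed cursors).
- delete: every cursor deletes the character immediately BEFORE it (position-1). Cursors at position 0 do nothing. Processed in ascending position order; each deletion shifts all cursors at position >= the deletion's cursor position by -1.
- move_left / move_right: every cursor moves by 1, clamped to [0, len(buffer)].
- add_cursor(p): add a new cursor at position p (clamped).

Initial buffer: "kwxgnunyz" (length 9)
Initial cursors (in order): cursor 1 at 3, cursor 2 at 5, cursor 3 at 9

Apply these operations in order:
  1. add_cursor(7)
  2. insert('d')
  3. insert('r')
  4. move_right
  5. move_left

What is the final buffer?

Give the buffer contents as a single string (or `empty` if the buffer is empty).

Answer: kwxdrgndrundryzdr

Derivation:
After op 1 (add_cursor(7)): buffer="kwxgnunyz" (len 9), cursors c1@3 c2@5 c4@7 c3@9, authorship .........
After op 2 (insert('d')): buffer="kwxdgndundyzd" (len 13), cursors c1@4 c2@7 c4@10 c3@13, authorship ...1..2..4..3
After op 3 (insert('r')): buffer="kwxdrgndrundryzdr" (len 17), cursors c1@5 c2@9 c4@13 c3@17, authorship ...11..22..44..33
After op 4 (move_right): buffer="kwxdrgndrundryzdr" (len 17), cursors c1@6 c2@10 c4@14 c3@17, authorship ...11..22..44..33
After op 5 (move_left): buffer="kwxdrgndrundryzdr" (len 17), cursors c1@5 c2@9 c4@13 c3@16, authorship ...11..22..44..33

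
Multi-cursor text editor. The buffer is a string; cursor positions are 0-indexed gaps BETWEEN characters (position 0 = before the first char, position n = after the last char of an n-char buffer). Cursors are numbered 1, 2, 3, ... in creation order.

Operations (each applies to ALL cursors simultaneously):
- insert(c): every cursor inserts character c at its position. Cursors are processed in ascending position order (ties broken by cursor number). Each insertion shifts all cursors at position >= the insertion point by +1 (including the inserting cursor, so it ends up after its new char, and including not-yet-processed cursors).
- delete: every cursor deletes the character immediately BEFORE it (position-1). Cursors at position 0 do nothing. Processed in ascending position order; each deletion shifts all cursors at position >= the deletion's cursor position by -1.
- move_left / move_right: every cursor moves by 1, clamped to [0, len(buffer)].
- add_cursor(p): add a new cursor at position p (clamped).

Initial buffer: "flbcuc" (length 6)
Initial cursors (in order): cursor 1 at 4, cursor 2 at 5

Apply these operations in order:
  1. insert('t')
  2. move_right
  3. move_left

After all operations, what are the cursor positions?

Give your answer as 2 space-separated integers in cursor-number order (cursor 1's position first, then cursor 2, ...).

Answer: 5 7

Derivation:
After op 1 (insert('t')): buffer="flbctutc" (len 8), cursors c1@5 c2@7, authorship ....1.2.
After op 2 (move_right): buffer="flbctutc" (len 8), cursors c1@6 c2@8, authorship ....1.2.
After op 3 (move_left): buffer="flbctutc" (len 8), cursors c1@5 c2@7, authorship ....1.2.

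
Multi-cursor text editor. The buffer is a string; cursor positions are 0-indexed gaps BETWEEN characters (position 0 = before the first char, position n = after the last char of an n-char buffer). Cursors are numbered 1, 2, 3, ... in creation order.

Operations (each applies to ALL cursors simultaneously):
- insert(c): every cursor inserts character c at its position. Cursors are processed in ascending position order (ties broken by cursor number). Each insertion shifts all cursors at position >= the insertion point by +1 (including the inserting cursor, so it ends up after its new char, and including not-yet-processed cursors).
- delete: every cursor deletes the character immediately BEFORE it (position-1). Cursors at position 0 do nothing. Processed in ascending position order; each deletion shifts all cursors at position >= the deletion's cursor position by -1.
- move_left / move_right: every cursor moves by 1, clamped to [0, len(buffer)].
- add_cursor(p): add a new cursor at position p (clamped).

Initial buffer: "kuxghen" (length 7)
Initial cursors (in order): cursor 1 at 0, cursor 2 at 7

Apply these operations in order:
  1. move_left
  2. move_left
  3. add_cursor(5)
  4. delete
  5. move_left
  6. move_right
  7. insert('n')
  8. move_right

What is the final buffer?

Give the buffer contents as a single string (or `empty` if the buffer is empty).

After op 1 (move_left): buffer="kuxghen" (len 7), cursors c1@0 c2@6, authorship .......
After op 2 (move_left): buffer="kuxghen" (len 7), cursors c1@0 c2@5, authorship .......
After op 3 (add_cursor(5)): buffer="kuxghen" (len 7), cursors c1@0 c2@5 c3@5, authorship .......
After op 4 (delete): buffer="kuxen" (len 5), cursors c1@0 c2@3 c3@3, authorship .....
After op 5 (move_left): buffer="kuxen" (len 5), cursors c1@0 c2@2 c3@2, authorship .....
After op 6 (move_right): buffer="kuxen" (len 5), cursors c1@1 c2@3 c3@3, authorship .....
After op 7 (insert('n')): buffer="knuxnnen" (len 8), cursors c1@2 c2@6 c3@6, authorship .1..23..
After op 8 (move_right): buffer="knuxnnen" (len 8), cursors c1@3 c2@7 c3@7, authorship .1..23..

Answer: knuxnnen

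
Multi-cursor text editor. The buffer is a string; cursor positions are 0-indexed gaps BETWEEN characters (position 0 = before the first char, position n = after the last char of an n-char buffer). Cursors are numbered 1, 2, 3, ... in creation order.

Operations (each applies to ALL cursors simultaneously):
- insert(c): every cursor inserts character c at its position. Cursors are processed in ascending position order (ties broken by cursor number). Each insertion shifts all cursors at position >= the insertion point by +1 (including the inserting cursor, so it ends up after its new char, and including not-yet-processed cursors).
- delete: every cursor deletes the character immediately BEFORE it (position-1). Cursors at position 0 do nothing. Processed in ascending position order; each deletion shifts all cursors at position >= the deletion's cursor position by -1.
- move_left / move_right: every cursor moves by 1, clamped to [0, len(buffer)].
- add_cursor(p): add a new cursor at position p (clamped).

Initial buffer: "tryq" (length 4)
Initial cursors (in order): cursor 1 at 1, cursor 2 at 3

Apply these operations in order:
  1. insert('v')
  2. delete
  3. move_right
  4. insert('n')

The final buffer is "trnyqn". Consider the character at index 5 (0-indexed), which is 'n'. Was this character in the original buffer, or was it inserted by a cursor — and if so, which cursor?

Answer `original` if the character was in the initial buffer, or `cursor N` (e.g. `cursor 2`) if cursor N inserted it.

Answer: cursor 2

Derivation:
After op 1 (insert('v')): buffer="tvryvq" (len 6), cursors c1@2 c2@5, authorship .1..2.
After op 2 (delete): buffer="tryq" (len 4), cursors c1@1 c2@3, authorship ....
After op 3 (move_right): buffer="tryq" (len 4), cursors c1@2 c2@4, authorship ....
After op 4 (insert('n')): buffer="trnyqn" (len 6), cursors c1@3 c2@6, authorship ..1..2
Authorship (.=original, N=cursor N): . . 1 . . 2
Index 5: author = 2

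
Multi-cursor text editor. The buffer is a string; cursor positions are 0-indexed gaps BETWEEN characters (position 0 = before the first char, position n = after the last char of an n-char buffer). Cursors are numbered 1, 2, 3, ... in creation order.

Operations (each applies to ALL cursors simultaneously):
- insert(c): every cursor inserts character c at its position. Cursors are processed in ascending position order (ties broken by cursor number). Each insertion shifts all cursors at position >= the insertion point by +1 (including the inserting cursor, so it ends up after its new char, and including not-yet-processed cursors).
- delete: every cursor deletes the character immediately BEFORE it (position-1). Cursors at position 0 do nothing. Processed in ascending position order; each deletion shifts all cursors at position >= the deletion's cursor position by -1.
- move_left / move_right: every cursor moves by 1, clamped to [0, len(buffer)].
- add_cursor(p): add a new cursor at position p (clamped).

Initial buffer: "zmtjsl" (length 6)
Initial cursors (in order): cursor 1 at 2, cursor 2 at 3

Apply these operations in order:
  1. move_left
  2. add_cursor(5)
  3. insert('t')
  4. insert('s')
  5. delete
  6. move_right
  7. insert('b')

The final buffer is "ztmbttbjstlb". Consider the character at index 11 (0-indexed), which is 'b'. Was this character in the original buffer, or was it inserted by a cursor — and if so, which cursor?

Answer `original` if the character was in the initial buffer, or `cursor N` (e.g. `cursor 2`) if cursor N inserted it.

After op 1 (move_left): buffer="zmtjsl" (len 6), cursors c1@1 c2@2, authorship ......
After op 2 (add_cursor(5)): buffer="zmtjsl" (len 6), cursors c1@1 c2@2 c3@5, authorship ......
After op 3 (insert('t')): buffer="ztmttjstl" (len 9), cursors c1@2 c2@4 c3@8, authorship .1.2...3.
After op 4 (insert('s')): buffer="ztsmtstjstsl" (len 12), cursors c1@3 c2@6 c3@11, authorship .11.22...33.
After op 5 (delete): buffer="ztmttjstl" (len 9), cursors c1@2 c2@4 c3@8, authorship .1.2...3.
After op 6 (move_right): buffer="ztmttjstl" (len 9), cursors c1@3 c2@5 c3@9, authorship .1.2...3.
After op 7 (insert('b')): buffer="ztmbttbjstlb" (len 12), cursors c1@4 c2@7 c3@12, authorship .1.12.2..3.3
Authorship (.=original, N=cursor N): . 1 . 1 2 . 2 . . 3 . 3
Index 11: author = 3

Answer: cursor 3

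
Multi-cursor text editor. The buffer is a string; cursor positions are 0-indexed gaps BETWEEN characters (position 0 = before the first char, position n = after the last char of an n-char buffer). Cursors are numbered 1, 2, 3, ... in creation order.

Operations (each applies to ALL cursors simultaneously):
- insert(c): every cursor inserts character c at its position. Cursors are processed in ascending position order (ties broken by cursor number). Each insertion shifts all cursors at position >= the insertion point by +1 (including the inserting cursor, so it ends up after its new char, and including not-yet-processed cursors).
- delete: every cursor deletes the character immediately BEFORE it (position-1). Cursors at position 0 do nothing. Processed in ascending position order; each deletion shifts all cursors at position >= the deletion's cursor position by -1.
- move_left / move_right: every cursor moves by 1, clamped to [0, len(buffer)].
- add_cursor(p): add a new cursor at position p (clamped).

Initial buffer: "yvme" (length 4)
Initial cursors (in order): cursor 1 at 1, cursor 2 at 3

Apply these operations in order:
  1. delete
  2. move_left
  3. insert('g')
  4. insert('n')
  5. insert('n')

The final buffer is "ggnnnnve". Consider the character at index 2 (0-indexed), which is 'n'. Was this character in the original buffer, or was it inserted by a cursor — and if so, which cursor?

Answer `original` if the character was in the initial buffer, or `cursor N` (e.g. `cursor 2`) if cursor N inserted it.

After op 1 (delete): buffer="ve" (len 2), cursors c1@0 c2@1, authorship ..
After op 2 (move_left): buffer="ve" (len 2), cursors c1@0 c2@0, authorship ..
After op 3 (insert('g')): buffer="ggve" (len 4), cursors c1@2 c2@2, authorship 12..
After op 4 (insert('n')): buffer="ggnnve" (len 6), cursors c1@4 c2@4, authorship 1212..
After op 5 (insert('n')): buffer="ggnnnnve" (len 8), cursors c1@6 c2@6, authorship 121212..
Authorship (.=original, N=cursor N): 1 2 1 2 1 2 . .
Index 2: author = 1

Answer: cursor 1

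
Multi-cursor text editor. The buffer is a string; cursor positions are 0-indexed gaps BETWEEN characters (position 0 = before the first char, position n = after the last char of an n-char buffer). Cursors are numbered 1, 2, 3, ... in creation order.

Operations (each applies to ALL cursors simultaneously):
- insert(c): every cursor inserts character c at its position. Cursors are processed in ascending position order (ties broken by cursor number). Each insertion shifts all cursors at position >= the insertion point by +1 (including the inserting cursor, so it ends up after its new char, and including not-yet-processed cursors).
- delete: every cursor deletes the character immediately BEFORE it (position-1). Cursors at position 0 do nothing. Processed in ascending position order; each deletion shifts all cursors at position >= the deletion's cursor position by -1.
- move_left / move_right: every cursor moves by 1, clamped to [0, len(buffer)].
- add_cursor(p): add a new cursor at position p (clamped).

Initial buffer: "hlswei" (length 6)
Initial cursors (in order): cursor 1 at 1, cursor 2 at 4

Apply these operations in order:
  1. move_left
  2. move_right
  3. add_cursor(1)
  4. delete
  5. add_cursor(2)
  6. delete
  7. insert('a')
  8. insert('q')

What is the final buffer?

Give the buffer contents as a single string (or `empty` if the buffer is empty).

After op 1 (move_left): buffer="hlswei" (len 6), cursors c1@0 c2@3, authorship ......
After op 2 (move_right): buffer="hlswei" (len 6), cursors c1@1 c2@4, authorship ......
After op 3 (add_cursor(1)): buffer="hlswei" (len 6), cursors c1@1 c3@1 c2@4, authorship ......
After op 4 (delete): buffer="lsei" (len 4), cursors c1@0 c3@0 c2@2, authorship ....
After op 5 (add_cursor(2)): buffer="lsei" (len 4), cursors c1@0 c3@0 c2@2 c4@2, authorship ....
After op 6 (delete): buffer="ei" (len 2), cursors c1@0 c2@0 c3@0 c4@0, authorship ..
After op 7 (insert('a')): buffer="aaaaei" (len 6), cursors c1@4 c2@4 c3@4 c4@4, authorship 1234..
After op 8 (insert('q')): buffer="aaaaqqqqei" (len 10), cursors c1@8 c2@8 c3@8 c4@8, authorship 12341234..

Answer: aaaaqqqqei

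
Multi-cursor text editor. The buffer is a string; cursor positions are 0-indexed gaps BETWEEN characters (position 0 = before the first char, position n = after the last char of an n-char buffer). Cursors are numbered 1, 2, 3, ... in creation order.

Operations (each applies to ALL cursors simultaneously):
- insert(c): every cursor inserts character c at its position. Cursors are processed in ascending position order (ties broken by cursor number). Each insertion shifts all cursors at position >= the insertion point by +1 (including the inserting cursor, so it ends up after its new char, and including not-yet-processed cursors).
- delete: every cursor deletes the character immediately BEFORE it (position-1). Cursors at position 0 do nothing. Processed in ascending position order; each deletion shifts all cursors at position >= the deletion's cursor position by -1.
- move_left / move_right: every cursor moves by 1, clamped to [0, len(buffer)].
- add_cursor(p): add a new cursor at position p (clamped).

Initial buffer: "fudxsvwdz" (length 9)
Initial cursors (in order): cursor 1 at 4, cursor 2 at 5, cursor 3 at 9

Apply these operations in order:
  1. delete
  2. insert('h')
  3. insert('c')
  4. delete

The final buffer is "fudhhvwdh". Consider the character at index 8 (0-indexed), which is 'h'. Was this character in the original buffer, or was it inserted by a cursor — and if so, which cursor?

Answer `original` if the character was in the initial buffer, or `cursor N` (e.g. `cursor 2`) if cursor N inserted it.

Answer: cursor 3

Derivation:
After op 1 (delete): buffer="fudvwd" (len 6), cursors c1@3 c2@3 c3@6, authorship ......
After op 2 (insert('h')): buffer="fudhhvwdh" (len 9), cursors c1@5 c2@5 c3@9, authorship ...12...3
After op 3 (insert('c')): buffer="fudhhccvwdhc" (len 12), cursors c1@7 c2@7 c3@12, authorship ...1212...33
After op 4 (delete): buffer="fudhhvwdh" (len 9), cursors c1@5 c2@5 c3@9, authorship ...12...3
Authorship (.=original, N=cursor N): . . . 1 2 . . . 3
Index 8: author = 3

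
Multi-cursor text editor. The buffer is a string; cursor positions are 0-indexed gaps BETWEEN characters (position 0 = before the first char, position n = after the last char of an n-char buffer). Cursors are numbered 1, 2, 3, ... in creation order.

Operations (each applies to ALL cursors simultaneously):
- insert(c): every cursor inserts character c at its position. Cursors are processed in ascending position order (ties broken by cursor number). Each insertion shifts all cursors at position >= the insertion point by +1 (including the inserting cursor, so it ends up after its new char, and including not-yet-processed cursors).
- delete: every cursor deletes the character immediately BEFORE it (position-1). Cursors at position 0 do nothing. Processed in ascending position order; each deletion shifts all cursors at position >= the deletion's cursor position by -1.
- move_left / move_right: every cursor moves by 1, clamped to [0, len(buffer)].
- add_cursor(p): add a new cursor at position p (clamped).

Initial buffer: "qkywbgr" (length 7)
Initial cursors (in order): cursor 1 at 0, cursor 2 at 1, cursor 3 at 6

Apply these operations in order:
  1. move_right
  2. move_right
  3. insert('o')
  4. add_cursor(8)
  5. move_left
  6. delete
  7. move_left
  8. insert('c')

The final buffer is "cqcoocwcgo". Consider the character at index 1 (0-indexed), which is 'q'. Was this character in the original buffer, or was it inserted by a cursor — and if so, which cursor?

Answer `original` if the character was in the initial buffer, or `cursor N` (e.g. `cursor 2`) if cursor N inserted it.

Answer: original

Derivation:
After op 1 (move_right): buffer="qkywbgr" (len 7), cursors c1@1 c2@2 c3@7, authorship .......
After op 2 (move_right): buffer="qkywbgr" (len 7), cursors c1@2 c2@3 c3@7, authorship .......
After op 3 (insert('o')): buffer="qkoyowbgro" (len 10), cursors c1@3 c2@5 c3@10, authorship ..1.2....3
After op 4 (add_cursor(8)): buffer="qkoyowbgro" (len 10), cursors c1@3 c2@5 c4@8 c3@10, authorship ..1.2....3
After op 5 (move_left): buffer="qkoyowbgro" (len 10), cursors c1@2 c2@4 c4@7 c3@9, authorship ..1.2....3
After op 6 (delete): buffer="qoowgo" (len 6), cursors c1@1 c2@2 c4@4 c3@5, authorship .12..3
After op 7 (move_left): buffer="qoowgo" (len 6), cursors c1@0 c2@1 c4@3 c3@4, authorship .12..3
After op 8 (insert('c')): buffer="cqcoocwcgo" (len 10), cursors c1@1 c2@3 c4@6 c3@8, authorship 1.2124.3.3
Authorship (.=original, N=cursor N): 1 . 2 1 2 4 . 3 . 3
Index 1: author = original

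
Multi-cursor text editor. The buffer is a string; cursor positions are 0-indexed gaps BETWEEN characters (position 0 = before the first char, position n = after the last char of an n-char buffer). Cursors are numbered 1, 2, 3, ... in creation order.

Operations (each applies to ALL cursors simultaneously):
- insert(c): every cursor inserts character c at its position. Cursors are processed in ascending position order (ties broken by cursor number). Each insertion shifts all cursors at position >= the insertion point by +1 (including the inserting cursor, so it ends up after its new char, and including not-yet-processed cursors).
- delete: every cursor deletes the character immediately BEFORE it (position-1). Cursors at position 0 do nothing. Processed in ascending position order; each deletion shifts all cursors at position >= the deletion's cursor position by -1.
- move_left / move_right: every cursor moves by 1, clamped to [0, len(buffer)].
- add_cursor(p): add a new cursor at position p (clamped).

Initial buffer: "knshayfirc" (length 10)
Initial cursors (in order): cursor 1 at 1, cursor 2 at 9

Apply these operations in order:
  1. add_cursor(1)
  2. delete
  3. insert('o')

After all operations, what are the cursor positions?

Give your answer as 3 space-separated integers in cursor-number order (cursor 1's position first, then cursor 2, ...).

Answer: 2 10 2

Derivation:
After op 1 (add_cursor(1)): buffer="knshayfirc" (len 10), cursors c1@1 c3@1 c2@9, authorship ..........
After op 2 (delete): buffer="nshayfic" (len 8), cursors c1@0 c3@0 c2@7, authorship ........
After op 3 (insert('o')): buffer="oonshayfioc" (len 11), cursors c1@2 c3@2 c2@10, authorship 13.......2.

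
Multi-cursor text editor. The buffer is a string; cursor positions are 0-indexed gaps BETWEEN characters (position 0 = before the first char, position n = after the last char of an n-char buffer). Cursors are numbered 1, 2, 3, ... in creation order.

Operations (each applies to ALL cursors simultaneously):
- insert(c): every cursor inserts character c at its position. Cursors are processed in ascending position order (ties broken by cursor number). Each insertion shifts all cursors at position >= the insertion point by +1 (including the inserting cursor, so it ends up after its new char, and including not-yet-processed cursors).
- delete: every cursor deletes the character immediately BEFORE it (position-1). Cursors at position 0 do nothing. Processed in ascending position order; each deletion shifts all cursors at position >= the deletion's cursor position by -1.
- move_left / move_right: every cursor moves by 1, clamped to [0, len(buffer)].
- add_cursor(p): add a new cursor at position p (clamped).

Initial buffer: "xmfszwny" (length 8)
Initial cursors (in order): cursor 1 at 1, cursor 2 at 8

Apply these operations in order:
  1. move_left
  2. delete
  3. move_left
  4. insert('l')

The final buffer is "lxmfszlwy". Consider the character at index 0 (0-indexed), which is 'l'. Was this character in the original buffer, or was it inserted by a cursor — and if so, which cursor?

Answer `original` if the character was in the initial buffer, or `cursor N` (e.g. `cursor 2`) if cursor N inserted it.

After op 1 (move_left): buffer="xmfszwny" (len 8), cursors c1@0 c2@7, authorship ........
After op 2 (delete): buffer="xmfszwy" (len 7), cursors c1@0 c2@6, authorship .......
After op 3 (move_left): buffer="xmfszwy" (len 7), cursors c1@0 c2@5, authorship .......
After op 4 (insert('l')): buffer="lxmfszlwy" (len 9), cursors c1@1 c2@7, authorship 1.....2..
Authorship (.=original, N=cursor N): 1 . . . . . 2 . .
Index 0: author = 1

Answer: cursor 1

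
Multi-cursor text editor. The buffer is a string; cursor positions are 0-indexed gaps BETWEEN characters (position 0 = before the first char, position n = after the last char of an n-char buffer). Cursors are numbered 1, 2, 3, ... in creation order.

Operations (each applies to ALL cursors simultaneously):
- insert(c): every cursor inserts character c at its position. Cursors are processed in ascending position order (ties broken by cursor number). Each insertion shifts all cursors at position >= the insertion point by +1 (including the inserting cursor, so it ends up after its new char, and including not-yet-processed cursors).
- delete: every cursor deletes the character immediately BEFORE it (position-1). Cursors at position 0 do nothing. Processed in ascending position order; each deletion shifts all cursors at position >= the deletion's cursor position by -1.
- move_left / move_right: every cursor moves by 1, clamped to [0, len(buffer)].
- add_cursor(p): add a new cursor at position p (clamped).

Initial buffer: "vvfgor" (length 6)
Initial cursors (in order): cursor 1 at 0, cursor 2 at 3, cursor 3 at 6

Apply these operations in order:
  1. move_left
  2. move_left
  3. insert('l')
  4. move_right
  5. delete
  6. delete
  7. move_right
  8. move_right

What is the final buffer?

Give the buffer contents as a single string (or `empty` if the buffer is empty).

Answer: fgr

Derivation:
After op 1 (move_left): buffer="vvfgor" (len 6), cursors c1@0 c2@2 c3@5, authorship ......
After op 2 (move_left): buffer="vvfgor" (len 6), cursors c1@0 c2@1 c3@4, authorship ......
After op 3 (insert('l')): buffer="lvlvfglor" (len 9), cursors c1@1 c2@3 c3@7, authorship 1.2...3..
After op 4 (move_right): buffer="lvlvfglor" (len 9), cursors c1@2 c2@4 c3@8, authorship 1.2...3..
After op 5 (delete): buffer="llfglr" (len 6), cursors c1@1 c2@2 c3@5, authorship 12..3.
After op 6 (delete): buffer="fgr" (len 3), cursors c1@0 c2@0 c3@2, authorship ...
After op 7 (move_right): buffer="fgr" (len 3), cursors c1@1 c2@1 c3@3, authorship ...
After op 8 (move_right): buffer="fgr" (len 3), cursors c1@2 c2@2 c3@3, authorship ...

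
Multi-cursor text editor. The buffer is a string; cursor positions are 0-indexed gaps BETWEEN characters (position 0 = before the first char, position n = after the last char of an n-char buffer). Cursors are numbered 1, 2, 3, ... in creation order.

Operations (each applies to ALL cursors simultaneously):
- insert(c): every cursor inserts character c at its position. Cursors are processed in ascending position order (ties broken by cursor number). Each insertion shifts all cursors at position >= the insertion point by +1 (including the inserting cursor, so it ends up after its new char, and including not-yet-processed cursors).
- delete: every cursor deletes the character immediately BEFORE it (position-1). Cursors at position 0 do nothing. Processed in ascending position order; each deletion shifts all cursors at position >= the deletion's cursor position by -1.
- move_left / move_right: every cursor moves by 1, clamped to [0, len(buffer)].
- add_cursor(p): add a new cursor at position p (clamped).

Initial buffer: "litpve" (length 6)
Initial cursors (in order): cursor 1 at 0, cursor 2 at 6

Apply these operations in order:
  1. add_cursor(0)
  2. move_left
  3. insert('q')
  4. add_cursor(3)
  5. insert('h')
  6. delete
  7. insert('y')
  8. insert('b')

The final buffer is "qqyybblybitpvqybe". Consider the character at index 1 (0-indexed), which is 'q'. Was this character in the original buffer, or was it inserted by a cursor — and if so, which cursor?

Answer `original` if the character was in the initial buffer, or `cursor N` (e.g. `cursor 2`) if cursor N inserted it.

After op 1 (add_cursor(0)): buffer="litpve" (len 6), cursors c1@0 c3@0 c2@6, authorship ......
After op 2 (move_left): buffer="litpve" (len 6), cursors c1@0 c3@0 c2@5, authorship ......
After op 3 (insert('q')): buffer="qqlitpvqe" (len 9), cursors c1@2 c3@2 c2@8, authorship 13.....2.
After op 4 (add_cursor(3)): buffer="qqlitpvqe" (len 9), cursors c1@2 c3@2 c4@3 c2@8, authorship 13.....2.
After op 5 (insert('h')): buffer="qqhhlhitpvqhe" (len 13), cursors c1@4 c3@4 c4@6 c2@12, authorship 1313.4....22.
After op 6 (delete): buffer="qqlitpvqe" (len 9), cursors c1@2 c3@2 c4@3 c2@8, authorship 13.....2.
After op 7 (insert('y')): buffer="qqyylyitpvqye" (len 13), cursors c1@4 c3@4 c4@6 c2@12, authorship 1313.4....22.
After op 8 (insert('b')): buffer="qqyybblybitpvqybe" (len 17), cursors c1@6 c3@6 c4@9 c2@16, authorship 131313.44....222.
Authorship (.=original, N=cursor N): 1 3 1 3 1 3 . 4 4 . . . . 2 2 2 .
Index 1: author = 3

Answer: cursor 3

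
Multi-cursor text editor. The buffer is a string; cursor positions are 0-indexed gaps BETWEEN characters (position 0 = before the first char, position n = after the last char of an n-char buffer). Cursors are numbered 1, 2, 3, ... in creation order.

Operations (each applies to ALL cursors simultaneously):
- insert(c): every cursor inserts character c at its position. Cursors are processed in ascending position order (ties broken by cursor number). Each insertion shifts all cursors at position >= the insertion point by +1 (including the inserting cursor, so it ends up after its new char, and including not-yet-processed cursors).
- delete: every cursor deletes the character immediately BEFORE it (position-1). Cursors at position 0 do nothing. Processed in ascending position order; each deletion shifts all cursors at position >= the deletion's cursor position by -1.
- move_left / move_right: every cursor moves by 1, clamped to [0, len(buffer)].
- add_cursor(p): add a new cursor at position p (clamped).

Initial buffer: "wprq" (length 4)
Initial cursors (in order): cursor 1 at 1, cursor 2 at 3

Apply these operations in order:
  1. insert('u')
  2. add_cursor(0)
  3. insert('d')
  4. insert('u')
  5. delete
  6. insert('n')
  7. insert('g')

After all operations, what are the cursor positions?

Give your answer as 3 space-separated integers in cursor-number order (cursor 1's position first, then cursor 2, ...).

Answer: 8 14 3

Derivation:
After op 1 (insert('u')): buffer="wupruq" (len 6), cursors c1@2 c2@5, authorship .1..2.
After op 2 (add_cursor(0)): buffer="wupruq" (len 6), cursors c3@0 c1@2 c2@5, authorship .1..2.
After op 3 (insert('d')): buffer="dwudprudq" (len 9), cursors c3@1 c1@4 c2@8, authorship 3.11..22.
After op 4 (insert('u')): buffer="duwudupruduq" (len 12), cursors c3@2 c1@6 c2@11, authorship 33.111..222.
After op 5 (delete): buffer="dwudprudq" (len 9), cursors c3@1 c1@4 c2@8, authorship 3.11..22.
After op 6 (insert('n')): buffer="dnwudnprudnq" (len 12), cursors c3@2 c1@6 c2@11, authorship 33.111..222.
After op 7 (insert('g')): buffer="dngwudngprudngq" (len 15), cursors c3@3 c1@8 c2@14, authorship 333.1111..2222.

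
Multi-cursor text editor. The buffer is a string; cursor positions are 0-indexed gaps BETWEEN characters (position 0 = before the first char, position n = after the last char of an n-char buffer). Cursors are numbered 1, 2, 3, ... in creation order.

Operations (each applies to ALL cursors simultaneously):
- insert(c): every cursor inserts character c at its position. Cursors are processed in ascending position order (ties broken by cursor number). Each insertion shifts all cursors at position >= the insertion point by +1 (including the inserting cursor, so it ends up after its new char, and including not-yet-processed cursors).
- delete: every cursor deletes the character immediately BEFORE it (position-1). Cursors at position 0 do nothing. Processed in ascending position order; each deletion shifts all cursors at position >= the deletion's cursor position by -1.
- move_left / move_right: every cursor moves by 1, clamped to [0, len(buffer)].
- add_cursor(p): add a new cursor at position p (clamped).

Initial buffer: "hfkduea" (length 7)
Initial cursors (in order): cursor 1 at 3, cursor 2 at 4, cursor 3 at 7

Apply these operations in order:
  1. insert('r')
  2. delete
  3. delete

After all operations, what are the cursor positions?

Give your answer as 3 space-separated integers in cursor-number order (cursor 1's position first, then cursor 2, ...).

Answer: 2 2 4

Derivation:
After op 1 (insert('r')): buffer="hfkrdruear" (len 10), cursors c1@4 c2@6 c3@10, authorship ...1.2...3
After op 2 (delete): buffer="hfkduea" (len 7), cursors c1@3 c2@4 c3@7, authorship .......
After op 3 (delete): buffer="hfue" (len 4), cursors c1@2 c2@2 c3@4, authorship ....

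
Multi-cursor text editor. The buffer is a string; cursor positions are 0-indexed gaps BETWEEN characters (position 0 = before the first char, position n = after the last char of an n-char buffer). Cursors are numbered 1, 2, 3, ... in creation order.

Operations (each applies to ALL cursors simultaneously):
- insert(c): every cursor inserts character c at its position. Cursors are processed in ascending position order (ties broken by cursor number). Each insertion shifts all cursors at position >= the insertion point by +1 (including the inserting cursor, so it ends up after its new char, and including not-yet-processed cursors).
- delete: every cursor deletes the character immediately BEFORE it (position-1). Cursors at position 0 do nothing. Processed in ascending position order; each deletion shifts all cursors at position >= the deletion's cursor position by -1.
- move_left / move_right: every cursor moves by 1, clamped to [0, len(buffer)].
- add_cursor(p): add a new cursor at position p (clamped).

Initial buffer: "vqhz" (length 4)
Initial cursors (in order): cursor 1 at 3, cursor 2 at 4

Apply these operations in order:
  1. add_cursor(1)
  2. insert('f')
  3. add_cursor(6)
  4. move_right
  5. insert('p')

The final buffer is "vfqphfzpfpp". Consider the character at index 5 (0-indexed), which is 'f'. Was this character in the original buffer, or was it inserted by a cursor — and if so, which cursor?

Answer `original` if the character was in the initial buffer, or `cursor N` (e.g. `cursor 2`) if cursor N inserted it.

Answer: cursor 1

Derivation:
After op 1 (add_cursor(1)): buffer="vqhz" (len 4), cursors c3@1 c1@3 c2@4, authorship ....
After op 2 (insert('f')): buffer="vfqhfzf" (len 7), cursors c3@2 c1@5 c2@7, authorship .3..1.2
After op 3 (add_cursor(6)): buffer="vfqhfzf" (len 7), cursors c3@2 c1@5 c4@6 c2@7, authorship .3..1.2
After op 4 (move_right): buffer="vfqhfzf" (len 7), cursors c3@3 c1@6 c2@7 c4@7, authorship .3..1.2
After op 5 (insert('p')): buffer="vfqphfzpfpp" (len 11), cursors c3@4 c1@8 c2@11 c4@11, authorship .3.3.1.1224
Authorship (.=original, N=cursor N): . 3 . 3 . 1 . 1 2 2 4
Index 5: author = 1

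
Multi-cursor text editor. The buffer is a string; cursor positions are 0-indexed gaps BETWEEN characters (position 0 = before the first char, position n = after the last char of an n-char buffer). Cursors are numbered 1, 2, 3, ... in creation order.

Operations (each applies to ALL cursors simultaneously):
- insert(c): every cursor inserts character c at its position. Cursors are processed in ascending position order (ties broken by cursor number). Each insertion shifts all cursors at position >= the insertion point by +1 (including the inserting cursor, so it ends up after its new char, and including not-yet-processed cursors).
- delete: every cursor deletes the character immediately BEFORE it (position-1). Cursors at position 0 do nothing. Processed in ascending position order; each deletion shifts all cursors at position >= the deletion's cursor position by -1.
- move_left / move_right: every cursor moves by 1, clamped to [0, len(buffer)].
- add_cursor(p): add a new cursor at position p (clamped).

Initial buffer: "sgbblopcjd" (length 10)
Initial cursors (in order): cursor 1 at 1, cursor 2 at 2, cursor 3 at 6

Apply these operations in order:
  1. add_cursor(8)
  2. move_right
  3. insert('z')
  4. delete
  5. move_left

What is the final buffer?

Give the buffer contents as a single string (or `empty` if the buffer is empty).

Answer: sgbblopcjd

Derivation:
After op 1 (add_cursor(8)): buffer="sgbblopcjd" (len 10), cursors c1@1 c2@2 c3@6 c4@8, authorship ..........
After op 2 (move_right): buffer="sgbblopcjd" (len 10), cursors c1@2 c2@3 c3@7 c4@9, authorship ..........
After op 3 (insert('z')): buffer="sgzbzblopzcjzd" (len 14), cursors c1@3 c2@5 c3@10 c4@13, authorship ..1.2....3..4.
After op 4 (delete): buffer="sgbblopcjd" (len 10), cursors c1@2 c2@3 c3@7 c4@9, authorship ..........
After op 5 (move_left): buffer="sgbblopcjd" (len 10), cursors c1@1 c2@2 c3@6 c4@8, authorship ..........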